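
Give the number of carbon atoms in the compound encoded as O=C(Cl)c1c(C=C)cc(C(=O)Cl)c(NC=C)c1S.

12

The symbol for carbon appears 12 times in the SMILES. Lowercase c denotes aromatic carbon and counts toward C.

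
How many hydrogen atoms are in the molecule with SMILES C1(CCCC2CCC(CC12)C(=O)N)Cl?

18

Hydrogens are implicit in SMILES; fill each atom to its normal valence:
  6 × C: 2 H each → 12
  4 × C: 1 H each → 4
  1 × C: no H
  1 × Cl: no H
  1 × N: 2 H
  1 × O: no H
  Total hydrogens = 18.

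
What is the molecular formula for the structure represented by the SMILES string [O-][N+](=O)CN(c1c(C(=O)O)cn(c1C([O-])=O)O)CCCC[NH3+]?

C11H16N4O7

Heavy atoms from the SMILES: 11 C, 4 N, 7 O.
Implicit hydrogens by atom environment:
  5 × C: 2 H each → 10
  3 × C (aromatic): no H
  3 × O: no H
  2 × C: no H
  2 × O: 1 H each → 2
  2 × O (charge -1): no H
  1 × C (aromatic): 1 H
  1 × N (charge +1): 3 H
  1 × N (aromatic): no H
  1 × N: no H
  1 × N (charge +1): no H
  Total hydrogens = 16.
Molecular formula: C11H16N4O7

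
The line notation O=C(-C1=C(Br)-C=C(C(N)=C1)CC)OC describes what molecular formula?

Heavy atoms from the SMILES: 1 Br, 10 C, 1 N, 2 O.
Implicit hydrogens by atom environment:
  4 × C (aromatic): no H
  2 × C: 3 H each → 6
  2 × C (aromatic): 1 H each → 2
  2 × O: no H
  1 × Br: no H
  1 × C: 2 H
  1 × C: no H
  1 × N: 2 H
  Total hydrogens = 12.
Molecular formula: C10H12BrNO2

C10H12BrNO2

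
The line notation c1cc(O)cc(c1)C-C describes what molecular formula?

C8H10O

Heavy atoms from the SMILES: 8 C, 1 O.
Implicit hydrogens by atom environment:
  4 × C (aromatic): 1 H each → 4
  2 × C (aromatic): no H
  1 × C: 3 H
  1 × C: 2 H
  1 × O: 1 H
  Total hydrogens = 10.
Molecular formula: C8H10O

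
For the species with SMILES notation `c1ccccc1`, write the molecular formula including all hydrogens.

Heavy atoms from the SMILES: 6 C.
Implicit hydrogens by atom environment:
  6 × C (aromatic): 1 H each → 6
  Total hydrogens = 6.
Molecular formula: C6H6

C6H6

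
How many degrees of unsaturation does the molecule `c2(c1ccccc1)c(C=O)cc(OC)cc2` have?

9

Molecular formula from the SMILES: C14H12O2.
DoU = (2C + 2 + N − H − X)/2 = (2·14 + 2 + 0 − 12 − 0)/2 = 18/2 = 9.
(Structurally: 2 ring(s) + 7 π bond(s) = 9.)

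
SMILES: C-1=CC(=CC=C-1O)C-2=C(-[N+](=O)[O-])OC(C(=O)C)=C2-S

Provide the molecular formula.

C12H9NO5S

Heavy atoms from the SMILES: 12 C, 1 N, 5 O, 1 S.
Implicit hydrogens by atom environment:
  6 × C (aromatic): no H
  4 × C (aromatic): 1 H each → 4
  2 × O: no H
  1 × C: 3 H
  1 × C: no H
  1 × N (charge +1): no H
  1 × O: 1 H
  1 × O (aromatic): no H
  1 × O (charge -1): no H
  1 × S: 1 H
  Total hydrogens = 9.
Molecular formula: C12H9NO5S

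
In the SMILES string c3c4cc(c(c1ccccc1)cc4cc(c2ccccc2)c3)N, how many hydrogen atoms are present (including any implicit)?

17

Hydrogens are implicit in SMILES; fill each atom to its normal valence:
  15 × C (aromatic): 1 H each → 15
  7 × C (aromatic): no H
  1 × N: 2 H
  Total hydrogens = 17.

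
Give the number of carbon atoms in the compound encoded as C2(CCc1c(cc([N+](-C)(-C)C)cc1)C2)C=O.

14

The symbol for carbon appears 14 times in the SMILES. Lowercase c denotes aromatic carbon and counts toward C.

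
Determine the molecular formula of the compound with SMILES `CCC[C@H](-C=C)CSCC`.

Heavy atoms from the SMILES: 9 C, 1 S.
Implicit hydrogens by atom environment:
  5 × C: 2 H each → 10
  2 × C: 3 H each → 6
  2 × C: 1 H each → 2
  1 × S: no H
  Total hydrogens = 18.
Molecular formula: C9H18S

C9H18S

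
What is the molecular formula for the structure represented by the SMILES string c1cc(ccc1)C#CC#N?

C9H5N

Heavy atoms from the SMILES: 9 C, 1 N.
Implicit hydrogens by atom environment:
  5 × C (aromatic): 1 H each → 5
  3 × C: no H
  1 × C (aromatic): no H
  1 × N: no H
  Total hydrogens = 5.
Molecular formula: C9H5N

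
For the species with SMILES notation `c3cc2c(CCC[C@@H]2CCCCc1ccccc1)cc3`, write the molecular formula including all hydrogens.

Heavy atoms from the SMILES: 20 C.
Implicit hydrogens by atom environment:
  9 × C (aromatic): 1 H each → 9
  7 × C: 2 H each → 14
  3 × C (aromatic): no H
  1 × C: 1 H
  Total hydrogens = 24.
Molecular formula: C20H24

C20H24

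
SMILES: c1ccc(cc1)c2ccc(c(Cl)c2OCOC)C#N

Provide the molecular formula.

C15H12ClNO2

Heavy atoms from the SMILES: 15 C, 1 Cl, 1 N, 2 O.
Implicit hydrogens by atom environment:
  7 × C (aromatic): 1 H each → 7
  5 × C (aromatic): no H
  2 × O: no H
  1 × C: 3 H
  1 × C: 2 H
  1 × C: no H
  1 × Cl: no H
  1 × N: no H
  Total hydrogens = 12.
Molecular formula: C15H12ClNO2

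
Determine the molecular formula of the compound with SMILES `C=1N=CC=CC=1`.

Heavy atoms from the SMILES: 5 C, 1 N.
Implicit hydrogens by atom environment:
  5 × C (aromatic): 1 H each → 5
  1 × N (aromatic): no H
  Total hydrogens = 5.
Molecular formula: C5H5N

C5H5N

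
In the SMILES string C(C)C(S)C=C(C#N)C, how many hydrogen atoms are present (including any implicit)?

11

Hydrogens are implicit in SMILES; fill each atom to its normal valence:
  2 × C: 3 H each → 6
  2 × C: 1 H each → 2
  2 × C: no H
  1 × C: 2 H
  1 × N: no H
  1 × S: 1 H
  Total hydrogens = 11.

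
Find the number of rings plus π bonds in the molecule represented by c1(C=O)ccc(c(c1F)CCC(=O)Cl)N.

Molecular formula from the SMILES: C10H9ClFNO2.
DoU = (2C + 2 + N − H − X)/2 = (2·10 + 2 + 1 − 9 − 2)/2 = 12/2 = 6.
(Structurally: 1 ring(s) + 5 π bond(s) = 6.)

6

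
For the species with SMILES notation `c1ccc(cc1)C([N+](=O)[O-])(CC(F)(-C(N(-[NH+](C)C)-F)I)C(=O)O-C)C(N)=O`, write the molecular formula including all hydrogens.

Heavy atoms from the SMILES: 15 C, 2 F, 1 I, 4 N, 5 O.
Implicit hydrogens by atom environment:
  5 × C (aromatic): 1 H each → 5
  4 × C: no H
  4 × O: no H
  3 × C: 3 H each → 9
  2 × F: no H
  1 × C: 2 H
  1 × C: 1 H
  1 × C (aromatic): no H
  1 × I: no H
  1 × N: 2 H
  1 × N (charge +1): 1 H
  1 × N: no H
  1 × N (charge +1): no H
  1 × O (charge -1): no H
  Total hydrogens = 20.
Net charge +1.
Molecular formula: C15H20F2IN4O5+

C15H20F2IN4O5+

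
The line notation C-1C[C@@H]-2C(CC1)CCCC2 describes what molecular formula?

Heavy atoms from the SMILES: 10 C.
Implicit hydrogens by atom environment:
  8 × C: 2 H each → 16
  2 × C: 1 H each → 2
  Total hydrogens = 18.
Molecular formula: C10H18

C10H18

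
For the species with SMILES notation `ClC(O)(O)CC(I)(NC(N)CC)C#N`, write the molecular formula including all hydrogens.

C7H13ClIN3O2

Heavy atoms from the SMILES: 7 C, 1 Cl, 1 I, 3 N, 2 O.
Implicit hydrogens by atom environment:
  3 × C: no H
  2 × C: 2 H each → 4
  2 × O: 1 H each → 2
  1 × C: 3 H
  1 × C: 1 H
  1 × Cl: no H
  1 × I: no H
  1 × N: 2 H
  1 × N: 1 H
  1 × N: no H
  Total hydrogens = 13.
Molecular formula: C7H13ClIN3O2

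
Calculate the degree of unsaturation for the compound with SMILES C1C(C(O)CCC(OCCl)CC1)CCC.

Molecular formula from the SMILES: C12H23ClO2.
DoU = (2C + 2 + N − H − X)/2 = (2·12 + 2 + 0 − 23 − 1)/2 = 2/2 = 1.
(Structurally: 1 ring(s) + 0 π bond(s) = 1.)

1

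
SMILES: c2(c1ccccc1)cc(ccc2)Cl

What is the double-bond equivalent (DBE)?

Molecular formula from the SMILES: C12H9Cl.
DoU = (2C + 2 + N − H − X)/2 = (2·12 + 2 + 0 − 9 − 1)/2 = 16/2 = 8.
(Structurally: 2 ring(s) + 6 π bond(s) = 8.)

8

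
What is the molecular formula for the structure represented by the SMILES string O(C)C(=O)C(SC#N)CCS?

Heavy atoms from the SMILES: 6 C, 1 N, 2 O, 2 S.
Implicit hydrogens by atom environment:
  2 × C: 2 H each → 4
  2 × C: no H
  2 × O: no H
  1 × C: 3 H
  1 × C: 1 H
  1 × N: no H
  1 × S: 1 H
  1 × S: no H
  Total hydrogens = 9.
Molecular formula: C6H9NO2S2

C6H9NO2S2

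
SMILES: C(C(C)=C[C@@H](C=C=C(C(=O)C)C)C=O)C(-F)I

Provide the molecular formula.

C13H16FIO2

Heavy atoms from the SMILES: 13 C, 1 F, 1 I, 2 O.
Implicit hydrogens by atom environment:
  5 × C: 1 H each → 5
  4 × C: no H
  3 × C: 3 H each → 9
  2 × O: no H
  1 × C: 2 H
  1 × F: no H
  1 × I: no H
  Total hydrogens = 16.
Molecular formula: C13H16FIO2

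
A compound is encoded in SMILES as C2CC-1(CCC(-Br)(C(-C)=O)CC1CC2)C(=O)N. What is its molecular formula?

Heavy atoms from the SMILES: 1 Br, 13 C, 1 N, 2 O.
Implicit hydrogens by atom environment:
  7 × C: 2 H each → 14
  4 × C: no H
  2 × O: no H
  1 × Br: no H
  1 × C: 3 H
  1 × C: 1 H
  1 × N: 2 H
  Total hydrogens = 20.
Molecular formula: C13H20BrNO2

C13H20BrNO2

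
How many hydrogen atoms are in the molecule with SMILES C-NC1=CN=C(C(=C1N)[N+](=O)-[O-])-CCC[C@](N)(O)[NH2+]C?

Hydrogens are implicit in SMILES; fill each atom to its normal valence:
  4 × C (aromatic): no H
  3 × C: 2 H each → 6
  2 × C: 3 H each → 6
  2 × N: 2 H each → 4
  1 × C (aromatic): 1 H
  1 × C: no H
  1 × N (charge +1): 2 H
  1 × N: 1 H
  1 × N (aromatic): no H
  1 × N (charge +1): no H
  1 × O: 1 H
  1 × O: no H
  1 × O (charge -1): no H
  Total hydrogens = 21.

21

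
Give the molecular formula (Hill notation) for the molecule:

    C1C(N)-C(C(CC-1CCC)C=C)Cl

C11H20ClN

Heavy atoms from the SMILES: 11 C, 1 Cl, 1 N.
Implicit hydrogens by atom environment:
  5 × C: 2 H each → 10
  5 × C: 1 H each → 5
  1 × C: 3 H
  1 × Cl: no H
  1 × N: 2 H
  Total hydrogens = 20.
Molecular formula: C11H20ClN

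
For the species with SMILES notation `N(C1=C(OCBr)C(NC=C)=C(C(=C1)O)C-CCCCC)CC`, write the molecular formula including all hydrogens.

Heavy atoms from the SMILES: 1 Br, 17 C, 2 N, 2 O.
Implicit hydrogens by atom environment:
  8 × C: 2 H each → 16
  5 × C (aromatic): no H
  2 × C: 3 H each → 6
  2 × N: 1 H each → 2
  1 × Br: no H
  1 × C (aromatic): 1 H
  1 × C: 1 H
  1 × O: 1 H
  1 × O: no H
  Total hydrogens = 27.
Molecular formula: C17H27BrN2O2

C17H27BrN2O2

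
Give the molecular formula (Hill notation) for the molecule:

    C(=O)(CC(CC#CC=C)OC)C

Heavy atoms from the SMILES: 10 C, 2 O.
Implicit hydrogens by atom environment:
  3 × C: 2 H each → 6
  3 × C: no H
  2 × C: 3 H each → 6
  2 × C: 1 H each → 2
  2 × O: no H
  Total hydrogens = 14.
Molecular formula: C10H14O2

C10H14O2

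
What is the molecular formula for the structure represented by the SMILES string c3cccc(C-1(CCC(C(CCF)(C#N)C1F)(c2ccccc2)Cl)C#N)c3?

C22H19ClF2N2

Heavy atoms from the SMILES: 22 C, 1 Cl, 2 F, 2 N.
Implicit hydrogens by atom environment:
  10 × C (aromatic): 1 H each → 10
  5 × C: no H
  4 × C: 2 H each → 8
  2 × C (aromatic): no H
  2 × F: no H
  2 × N: no H
  1 × C: 1 H
  1 × Cl: no H
  Total hydrogens = 19.
Molecular formula: C22H19ClF2N2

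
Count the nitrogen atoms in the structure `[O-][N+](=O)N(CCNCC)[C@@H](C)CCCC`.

The symbol for nitrogen appears 3 times in the SMILES.

3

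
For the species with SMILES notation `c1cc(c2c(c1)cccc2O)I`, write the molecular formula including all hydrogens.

C10H7IO

Heavy atoms from the SMILES: 10 C, 1 I, 1 O.
Implicit hydrogens by atom environment:
  6 × C (aromatic): 1 H each → 6
  4 × C (aromatic): no H
  1 × I: no H
  1 × O: 1 H
  Total hydrogens = 7.
Molecular formula: C10H7IO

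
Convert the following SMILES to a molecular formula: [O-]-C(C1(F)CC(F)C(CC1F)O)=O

C7H8F3O3-

Heavy atoms from the SMILES: 7 C, 3 F, 3 O.
Implicit hydrogens by atom environment:
  3 × C: 1 H each → 3
  3 × F: no H
  2 × C: 2 H each → 4
  2 × C: no H
  1 × O: 1 H
  1 × O: no H
  1 × O (charge -1): no H
  Total hydrogens = 8.
Net charge -1.
Molecular formula: C7H8F3O3-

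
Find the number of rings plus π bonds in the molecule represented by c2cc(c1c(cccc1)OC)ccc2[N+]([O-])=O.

Molecular formula from the SMILES: C13H11NO3.
DoU = (2C + 2 + N − H − X)/2 = (2·13 + 2 + 1 − 11 − 0)/2 = 18/2 = 9.
(Structurally: 2 ring(s) + 7 π bond(s) = 9.)

9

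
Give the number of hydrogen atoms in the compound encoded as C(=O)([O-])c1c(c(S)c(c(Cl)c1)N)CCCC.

Hydrogens are implicit in SMILES; fill each atom to its normal valence:
  5 × C (aromatic): no H
  3 × C: 2 H each → 6
  1 × C: 3 H
  1 × C (aromatic): 1 H
  1 × C: no H
  1 × Cl: no H
  1 × N: 2 H
  1 × O: no H
  1 × O (charge -1): no H
  1 × S: 1 H
  Total hydrogens = 13.

13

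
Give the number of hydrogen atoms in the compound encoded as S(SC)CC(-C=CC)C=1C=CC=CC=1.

Hydrogens are implicit in SMILES; fill each atom to its normal valence:
  5 × C (aromatic): 1 H each → 5
  3 × C: 1 H each → 3
  2 × C: 3 H each → 6
  2 × S: no H
  1 × C: 2 H
  1 × C (aromatic): no H
  Total hydrogens = 16.

16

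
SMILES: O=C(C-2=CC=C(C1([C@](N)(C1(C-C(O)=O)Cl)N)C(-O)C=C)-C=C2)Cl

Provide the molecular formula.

C15H16Cl2N2O4

Heavy atoms from the SMILES: 15 C, 2 Cl, 2 N, 4 O.
Implicit hydrogens by atom environment:
  5 × C: no H
  4 × C (aromatic): 1 H each → 4
  2 × C: 2 H each → 4
  2 × C: 1 H each → 2
  2 × C (aromatic): no H
  2 × Cl: no H
  2 × N: 2 H each → 4
  2 × O: 1 H each → 2
  2 × O: no H
  Total hydrogens = 16.
Molecular formula: C15H16Cl2N2O4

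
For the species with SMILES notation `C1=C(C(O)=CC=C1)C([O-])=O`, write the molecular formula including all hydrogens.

Heavy atoms from the SMILES: 7 C, 3 O.
Implicit hydrogens by atom environment:
  4 × C (aromatic): 1 H each → 4
  2 × C (aromatic): no H
  1 × C: no H
  1 × O: 1 H
  1 × O: no H
  1 × O (charge -1): no H
  Total hydrogens = 5.
Net charge -1.
Molecular formula: C7H5O3-

C7H5O3-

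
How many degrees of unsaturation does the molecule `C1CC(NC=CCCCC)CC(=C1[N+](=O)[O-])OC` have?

4

Molecular formula from the SMILES: C13H22N2O3.
DoU = (2C + 2 + N − H − X)/2 = (2·13 + 2 + 2 − 22 − 0)/2 = 8/2 = 4.
(Structurally: 1 ring(s) + 3 π bond(s) = 4.)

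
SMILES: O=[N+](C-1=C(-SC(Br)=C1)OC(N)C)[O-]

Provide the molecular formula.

C6H7BrN2O3S

Heavy atoms from the SMILES: 1 Br, 6 C, 2 N, 3 O, 1 S.
Implicit hydrogens by atom environment:
  3 × C (aromatic): no H
  2 × O: no H
  1 × Br: no H
  1 × C: 3 H
  1 × C (aromatic): 1 H
  1 × C: 1 H
  1 × N: 2 H
  1 × N (charge +1): no H
  1 × O (charge -1): no H
  1 × S (aromatic): no H
  Total hydrogens = 7.
Molecular formula: C6H7BrN2O3S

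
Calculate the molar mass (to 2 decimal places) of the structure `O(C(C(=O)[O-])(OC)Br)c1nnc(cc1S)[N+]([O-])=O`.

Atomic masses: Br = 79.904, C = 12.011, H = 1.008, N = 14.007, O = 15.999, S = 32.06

339.10

Molecular formula: C7H5BrN3O6S-.
M = 1×79.904 + 7×12.011 + 5×1.008 + 3×14.007 + 6×15.999 + 1×32.06 = 339.10 g/mol.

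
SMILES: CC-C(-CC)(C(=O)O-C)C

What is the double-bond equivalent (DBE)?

1

Molecular formula from the SMILES: C8H16O2.
DoU = (2C + 2 + N − H − X)/2 = (2·8 + 2 + 0 − 16 − 0)/2 = 2/2 = 1.
(Structurally: 0 ring(s) + 1 π bond(s) = 1.)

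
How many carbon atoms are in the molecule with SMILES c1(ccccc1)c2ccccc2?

The symbol for carbon appears 12 times in the SMILES. Lowercase c denotes aromatic carbon and counts toward C.

12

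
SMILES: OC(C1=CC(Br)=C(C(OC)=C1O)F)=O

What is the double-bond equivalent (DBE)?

5

Molecular formula from the SMILES: C8H6BrFO4.
DoU = (2C + 2 + N − H − X)/2 = (2·8 + 2 + 0 − 6 − 2)/2 = 10/2 = 5.
(Structurally: 1 ring(s) + 4 π bond(s) = 5.)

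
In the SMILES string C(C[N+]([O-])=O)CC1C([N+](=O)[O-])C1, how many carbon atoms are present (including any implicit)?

The symbol for carbon appears 6 times in the SMILES.

6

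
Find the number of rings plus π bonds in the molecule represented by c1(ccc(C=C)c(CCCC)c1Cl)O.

5

Molecular formula from the SMILES: C12H15ClO.
DoU = (2C + 2 + N − H − X)/2 = (2·12 + 2 + 0 − 15 − 1)/2 = 10/2 = 5.
(Structurally: 1 ring(s) + 4 π bond(s) = 5.)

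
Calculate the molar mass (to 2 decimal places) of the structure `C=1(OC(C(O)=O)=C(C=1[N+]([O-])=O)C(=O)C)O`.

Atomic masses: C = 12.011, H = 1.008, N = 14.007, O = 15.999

Molecular formula: C7H5NO7.
M = 7×12.011 + 5×1.008 + 1×14.007 + 7×15.999 = 215.12 g/mol.

215.12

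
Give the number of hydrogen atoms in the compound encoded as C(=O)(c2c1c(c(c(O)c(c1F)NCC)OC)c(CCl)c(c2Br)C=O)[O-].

13

Hydrogens are implicit in SMILES; fill each atom to its normal valence:
  10 × C (aromatic): no H
  3 × O: no H
  2 × C: 3 H each → 6
  2 × C: 2 H each → 4
  1 × Br: no H
  1 × C: 1 H
  1 × C: no H
  1 × Cl: no H
  1 × F: no H
  1 × N: 1 H
  1 × O: 1 H
  1 × O (charge -1): no H
  Total hydrogens = 13.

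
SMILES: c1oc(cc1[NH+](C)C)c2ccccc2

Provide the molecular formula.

Heavy atoms from the SMILES: 12 C, 1 N, 1 O.
Implicit hydrogens by atom environment:
  7 × C (aromatic): 1 H each → 7
  3 × C (aromatic): no H
  2 × C: 3 H each → 6
  1 × N (charge +1): 1 H
  1 × O (aromatic): no H
  Total hydrogens = 14.
Net charge +1.
Molecular formula: C12H14NO+

C12H14NO+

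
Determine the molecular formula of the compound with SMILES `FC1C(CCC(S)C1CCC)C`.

Heavy atoms from the SMILES: 10 C, 1 F, 1 S.
Implicit hydrogens by atom environment:
  4 × C: 2 H each → 8
  4 × C: 1 H each → 4
  2 × C: 3 H each → 6
  1 × F: no H
  1 × S: 1 H
  Total hydrogens = 19.
Molecular formula: C10H19FS

C10H19FS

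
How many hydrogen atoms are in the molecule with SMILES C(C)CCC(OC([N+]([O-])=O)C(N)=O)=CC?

Hydrogens are implicit in SMILES; fill each atom to its normal valence:
  3 × C: 2 H each → 6
  3 × O: no H
  2 × C: 3 H each → 6
  2 × C: 1 H each → 2
  2 × C: no H
  1 × N: 2 H
  1 × N (charge +1): no H
  1 × O (charge -1): no H
  Total hydrogens = 16.

16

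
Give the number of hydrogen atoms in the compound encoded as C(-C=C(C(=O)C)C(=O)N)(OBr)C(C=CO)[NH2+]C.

Hydrogens are implicit in SMILES; fill each atom to its normal valence:
  5 × C: 1 H each → 5
  3 × C: no H
  3 × O: no H
  2 × C: 3 H each → 6
  1 × Br: no H
  1 × N (charge +1): 2 H
  1 × N: 2 H
  1 × O: 1 H
  Total hydrogens = 16.

16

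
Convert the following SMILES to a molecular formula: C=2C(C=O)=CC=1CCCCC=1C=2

Heavy atoms from the SMILES: 11 C, 1 O.
Implicit hydrogens by atom environment:
  4 × C: 2 H each → 8
  3 × C (aromatic): 1 H each → 3
  3 × C (aromatic): no H
  1 × C: 1 H
  1 × O: no H
  Total hydrogens = 12.
Molecular formula: C11H12O

C11H12O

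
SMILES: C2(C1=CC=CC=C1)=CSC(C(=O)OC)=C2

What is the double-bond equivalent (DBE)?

Molecular formula from the SMILES: C12H10O2S.
DoU = (2C + 2 + N − H − X)/2 = (2·12 + 2 + 0 − 10 − 0)/2 = 16/2 = 8.
(Structurally: 2 ring(s) + 6 π bond(s) = 8.)

8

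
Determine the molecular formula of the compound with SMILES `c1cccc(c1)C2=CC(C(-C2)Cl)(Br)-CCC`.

Heavy atoms from the SMILES: 1 Br, 14 C, 1 Cl.
Implicit hydrogens by atom environment:
  5 × C (aromatic): 1 H each → 5
  3 × C: 2 H each → 6
  2 × C: 1 H each → 2
  2 × C: no H
  1 × Br: no H
  1 × C: 3 H
  1 × C (aromatic): no H
  1 × Cl: no H
  Total hydrogens = 16.
Molecular formula: C14H16BrCl

C14H16BrCl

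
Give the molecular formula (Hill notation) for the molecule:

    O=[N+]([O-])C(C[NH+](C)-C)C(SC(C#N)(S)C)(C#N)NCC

C11H20N5O2S2+

Heavy atoms from the SMILES: 11 C, 5 N, 2 O, 2 S.
Implicit hydrogens by atom environment:
  4 × C: 3 H each → 12
  4 × C: no H
  2 × C: 2 H each → 4
  2 × N: no H
  1 × C: 1 H
  1 × N (charge +1): 1 H
  1 × N: 1 H
  1 × N (charge +1): no H
  1 × O: no H
  1 × O (charge -1): no H
  1 × S: 1 H
  1 × S: no H
  Total hydrogens = 20.
Net charge +1.
Molecular formula: C11H20N5O2S2+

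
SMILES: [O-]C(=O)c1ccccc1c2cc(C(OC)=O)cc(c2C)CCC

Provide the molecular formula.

Heavy atoms from the SMILES: 19 C, 4 O.
Implicit hydrogens by atom environment:
  6 × C (aromatic): 1 H each → 6
  6 × C (aromatic): no H
  3 × C: 3 H each → 9
  3 × O: no H
  2 × C: 2 H each → 4
  2 × C: no H
  1 × O (charge -1): no H
  Total hydrogens = 19.
Net charge -1.
Molecular formula: C19H19O4-

C19H19O4-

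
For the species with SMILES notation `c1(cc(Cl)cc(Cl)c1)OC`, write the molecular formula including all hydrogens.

C7H6Cl2O

Heavy atoms from the SMILES: 7 C, 2 Cl, 1 O.
Implicit hydrogens by atom environment:
  3 × C (aromatic): 1 H each → 3
  3 × C (aromatic): no H
  2 × Cl: no H
  1 × C: 3 H
  1 × O: no H
  Total hydrogens = 6.
Molecular formula: C7H6Cl2O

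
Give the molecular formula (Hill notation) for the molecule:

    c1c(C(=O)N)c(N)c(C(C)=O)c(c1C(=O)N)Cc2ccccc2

C17H17N3O3

Heavy atoms from the SMILES: 17 C, 3 N, 3 O.
Implicit hydrogens by atom environment:
  6 × C (aromatic): 1 H each → 6
  6 × C (aromatic): no H
  3 × C: no H
  3 × N: 2 H each → 6
  3 × O: no H
  1 × C: 3 H
  1 × C: 2 H
  Total hydrogens = 17.
Molecular formula: C17H17N3O3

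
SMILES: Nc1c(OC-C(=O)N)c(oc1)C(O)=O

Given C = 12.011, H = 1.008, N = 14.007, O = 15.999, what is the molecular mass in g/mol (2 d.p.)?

200.15

Molecular formula: C7H8N2O5.
M = 7×12.011 + 8×1.008 + 2×14.007 + 5×15.999 = 200.15 g/mol.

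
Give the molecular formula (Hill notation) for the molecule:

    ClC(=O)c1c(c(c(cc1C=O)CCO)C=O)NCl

Heavy atoms from the SMILES: 11 C, 2 Cl, 1 N, 4 O.
Implicit hydrogens by atom environment:
  5 × C (aromatic): no H
  3 × O: no H
  2 × C: 2 H each → 4
  2 × C: 1 H each → 2
  2 × Cl: no H
  1 × C (aromatic): 1 H
  1 × C: no H
  1 × N: 1 H
  1 × O: 1 H
  Total hydrogens = 9.
Molecular formula: C11H9Cl2NO4

C11H9Cl2NO4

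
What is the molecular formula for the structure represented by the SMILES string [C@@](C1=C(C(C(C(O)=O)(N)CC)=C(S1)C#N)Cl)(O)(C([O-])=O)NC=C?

Heavy atoms from the SMILES: 13 C, 1 Cl, 3 N, 5 O, 1 S.
Implicit hydrogens by atom environment:
  5 × C: no H
  4 × C (aromatic): no H
  2 × C: 2 H each → 4
  2 × O: 1 H each → 2
  2 × O: no H
  1 × C: 3 H
  1 × C: 1 H
  1 × Cl: no H
  1 × N: 2 H
  1 × N: 1 H
  1 × N: no H
  1 × O (charge -1): no H
  1 × S (aromatic): no H
  Total hydrogens = 13.
Net charge -1.
Molecular formula: C13H13ClN3O5S-

C13H13ClN3O5S-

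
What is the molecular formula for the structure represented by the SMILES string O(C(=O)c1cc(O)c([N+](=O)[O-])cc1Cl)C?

Heavy atoms from the SMILES: 8 C, 1 Cl, 1 N, 5 O.
Implicit hydrogens by atom environment:
  4 × C (aromatic): no H
  3 × O: no H
  2 × C (aromatic): 1 H each → 2
  1 × C: 3 H
  1 × C: no H
  1 × Cl: no H
  1 × N (charge +1): no H
  1 × O: 1 H
  1 × O (charge -1): no H
  Total hydrogens = 6.
Molecular formula: C8H6ClNO5

C8H6ClNO5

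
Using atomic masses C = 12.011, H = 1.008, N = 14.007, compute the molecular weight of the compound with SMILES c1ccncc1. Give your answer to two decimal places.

Molecular formula: C5H5N.
M = 5×12.011 + 5×1.008 + 1×14.007 = 79.10 g/mol.

79.10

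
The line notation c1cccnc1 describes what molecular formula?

Heavy atoms from the SMILES: 5 C, 1 N.
Implicit hydrogens by atom environment:
  5 × C (aromatic): 1 H each → 5
  1 × N (aromatic): no H
  Total hydrogens = 5.
Molecular formula: C5H5N

C5H5N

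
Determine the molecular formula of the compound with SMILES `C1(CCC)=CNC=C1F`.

C7H10FN

Heavy atoms from the SMILES: 7 C, 1 F, 1 N.
Implicit hydrogens by atom environment:
  2 × C: 2 H each → 4
  2 × C (aromatic): 1 H each → 2
  2 × C (aromatic): no H
  1 × C: 3 H
  1 × F: no H
  1 × N (aromatic): 1 H
  Total hydrogens = 10.
Molecular formula: C7H10FN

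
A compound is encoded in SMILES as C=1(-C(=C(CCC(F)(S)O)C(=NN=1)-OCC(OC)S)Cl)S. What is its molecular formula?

Heavy atoms from the SMILES: 10 C, 1 Cl, 1 F, 2 N, 3 O, 3 S.
Implicit hydrogens by atom environment:
  4 × C (aromatic): no H
  3 × C: 2 H each → 6
  3 × S: 1 H each → 3
  2 × N (aromatic): no H
  2 × O: no H
  1 × C: 3 H
  1 × C: 1 H
  1 × C: no H
  1 × Cl: no H
  1 × F: no H
  1 × O: 1 H
  Total hydrogens = 14.
Molecular formula: C10H14ClFN2O3S3

C10H14ClFN2O3S3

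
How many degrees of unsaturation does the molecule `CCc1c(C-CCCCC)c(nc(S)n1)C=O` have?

Molecular formula from the SMILES: C13H20N2OS.
DoU = (2C + 2 + N − H − X)/2 = (2·13 + 2 + 2 − 20 − 0)/2 = 10/2 = 5.
(Structurally: 1 ring(s) + 4 π bond(s) = 5.)

5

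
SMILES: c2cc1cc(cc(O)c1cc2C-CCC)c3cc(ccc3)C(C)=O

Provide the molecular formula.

C22H22O2

Heavy atoms from the SMILES: 22 C, 2 O.
Implicit hydrogens by atom environment:
  9 × C (aromatic): 1 H each → 9
  7 × C (aromatic): no H
  3 × C: 2 H each → 6
  2 × C: 3 H each → 6
  1 × C: no H
  1 × O: 1 H
  1 × O: no H
  Total hydrogens = 22.
Molecular formula: C22H22O2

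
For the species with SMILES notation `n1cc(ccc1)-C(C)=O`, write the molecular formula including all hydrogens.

Heavy atoms from the SMILES: 7 C, 1 N, 1 O.
Implicit hydrogens by atom environment:
  4 × C (aromatic): 1 H each → 4
  1 × C: 3 H
  1 × C (aromatic): no H
  1 × C: no H
  1 × N (aromatic): no H
  1 × O: no H
  Total hydrogens = 7.
Molecular formula: C7H7NO

C7H7NO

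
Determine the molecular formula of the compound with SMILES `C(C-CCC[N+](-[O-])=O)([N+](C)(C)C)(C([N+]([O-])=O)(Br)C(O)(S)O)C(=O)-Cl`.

C11H20BrClN3O7S+

Heavy atoms from the SMILES: 1 Br, 11 C, 1 Cl, 3 N, 7 O, 1 S.
Implicit hydrogens by atom environment:
  4 × C: 2 H each → 8
  4 × C: no H
  3 × C: 3 H each → 9
  3 × N (charge +1): no H
  3 × O: no H
  2 × O: 1 H each → 2
  2 × O (charge -1): no H
  1 × Br: no H
  1 × Cl: no H
  1 × S: 1 H
  Total hydrogens = 20.
Net charge +1.
Molecular formula: C11H20BrClN3O7S+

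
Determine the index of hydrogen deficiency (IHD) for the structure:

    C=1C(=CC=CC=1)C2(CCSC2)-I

Molecular formula from the SMILES: C10H11IS.
DoU = (2C + 2 + N − H − X)/2 = (2·10 + 2 + 0 − 11 − 1)/2 = 10/2 = 5.
(Structurally: 2 ring(s) + 3 π bond(s) = 5.)

5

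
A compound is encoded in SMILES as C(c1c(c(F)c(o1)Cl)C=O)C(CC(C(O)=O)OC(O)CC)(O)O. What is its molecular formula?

Heavy atoms from the SMILES: 13 C, 1 Cl, 1 F, 8 O.
Implicit hydrogens by atom environment:
  4 × C (aromatic): no H
  4 × O: 1 H each → 4
  3 × C: 2 H each → 6
  3 × C: 1 H each → 3
  3 × O: no H
  2 × C: no H
  1 × C: 3 H
  1 × Cl: no H
  1 × F: no H
  1 × O (aromatic): no H
  Total hydrogens = 16.
Molecular formula: C13H16ClFO8

C13H16ClFO8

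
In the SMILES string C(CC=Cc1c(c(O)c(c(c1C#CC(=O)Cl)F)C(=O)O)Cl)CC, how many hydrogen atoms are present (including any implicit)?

Hydrogens are implicit in SMILES; fill each atom to its normal valence:
  6 × C (aromatic): no H
  4 × C: no H
  3 × C: 2 H each → 6
  2 × C: 1 H each → 2
  2 × Cl: no H
  2 × O: 1 H each → 2
  2 × O: no H
  1 × C: 3 H
  1 × F: no H
  Total hydrogens = 13.

13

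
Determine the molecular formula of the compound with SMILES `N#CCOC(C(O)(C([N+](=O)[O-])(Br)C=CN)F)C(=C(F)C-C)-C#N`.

Heavy atoms from the SMILES: 1 Br, 12 C, 2 F, 4 N, 4 O.
Implicit hydrogens by atom environment:
  6 × C: no H
  3 × C: 1 H each → 3
  2 × C: 2 H each → 4
  2 × F: no H
  2 × N: no H
  2 × O: no H
  1 × Br: no H
  1 × C: 3 H
  1 × N: 2 H
  1 × N (charge +1): no H
  1 × O: 1 H
  1 × O (charge -1): no H
  Total hydrogens = 13.
Molecular formula: C12H13BrF2N4O4

C12H13BrF2N4O4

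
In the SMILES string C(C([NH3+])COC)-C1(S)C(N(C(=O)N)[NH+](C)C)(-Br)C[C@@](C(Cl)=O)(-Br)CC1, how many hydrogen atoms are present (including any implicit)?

27

Hydrogens are implicit in SMILES; fill each atom to its normal valence:
  5 × C: 2 H each → 10
  5 × C: no H
  3 × C: 3 H each → 9
  3 × O: no H
  2 × Br: no H
  1 × C: 1 H
  1 × Cl: no H
  1 × N (charge +1): 3 H
  1 × N: 2 H
  1 × N (charge +1): 1 H
  1 × N: no H
  1 × S: 1 H
  Total hydrogens = 27.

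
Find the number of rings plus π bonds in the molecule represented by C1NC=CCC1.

Molecular formula from the SMILES: C5H9N.
DoU = (2C + 2 + N − H − X)/2 = (2·5 + 2 + 1 − 9 − 0)/2 = 4/2 = 2.
(Structurally: 1 ring(s) + 1 π bond(s) = 2.)

2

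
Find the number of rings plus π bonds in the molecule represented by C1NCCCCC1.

Molecular formula from the SMILES: C6H13N.
DoU = (2C + 2 + N − H − X)/2 = (2·6 + 2 + 1 − 13 − 0)/2 = 2/2 = 1.
(Structurally: 1 ring(s) + 0 π bond(s) = 1.)

1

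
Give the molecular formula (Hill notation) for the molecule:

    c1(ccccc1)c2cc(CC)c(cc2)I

Heavy atoms from the SMILES: 14 C, 1 I.
Implicit hydrogens by atom environment:
  8 × C (aromatic): 1 H each → 8
  4 × C (aromatic): no H
  1 × C: 3 H
  1 × C: 2 H
  1 × I: no H
  Total hydrogens = 13.
Molecular formula: C14H13I

C14H13I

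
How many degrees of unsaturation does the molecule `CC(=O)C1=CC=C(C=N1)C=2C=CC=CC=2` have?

Molecular formula from the SMILES: C13H11NO.
DoU = (2C + 2 + N − H − X)/2 = (2·13 + 2 + 1 − 11 − 0)/2 = 18/2 = 9.
(Structurally: 2 ring(s) + 7 π bond(s) = 9.)

9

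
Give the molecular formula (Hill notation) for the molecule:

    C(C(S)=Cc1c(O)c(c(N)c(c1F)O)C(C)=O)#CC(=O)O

C13H10FNO5S

Heavy atoms from the SMILES: 13 C, 1 F, 1 N, 5 O, 1 S.
Implicit hydrogens by atom environment:
  6 × C (aromatic): no H
  5 × C: no H
  3 × O: 1 H each → 3
  2 × O: no H
  1 × C: 3 H
  1 × C: 1 H
  1 × F: no H
  1 × N: 2 H
  1 × S: 1 H
  Total hydrogens = 10.
Molecular formula: C13H10FNO5S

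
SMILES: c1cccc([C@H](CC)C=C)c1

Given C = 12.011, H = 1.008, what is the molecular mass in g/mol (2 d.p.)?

146.23

Molecular formula: C11H14.
M = 11×12.011 + 14×1.008 = 146.23 g/mol.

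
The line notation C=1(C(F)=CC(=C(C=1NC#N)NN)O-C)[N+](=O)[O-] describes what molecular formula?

C8H8FN5O3

Heavy atoms from the SMILES: 8 C, 1 F, 5 N, 3 O.
Implicit hydrogens by atom environment:
  5 × C (aromatic): no H
  2 × N: 1 H each → 2
  2 × O: no H
  1 × C: 3 H
  1 × C (aromatic): 1 H
  1 × C: no H
  1 × F: no H
  1 × N: 2 H
  1 × N (charge +1): no H
  1 × N: no H
  1 × O (charge -1): no H
  Total hydrogens = 8.
Molecular formula: C8H8FN5O3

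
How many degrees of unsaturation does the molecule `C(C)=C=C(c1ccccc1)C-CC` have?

Molecular formula from the SMILES: C13H16.
DoU = (2C + 2 + N − H − X)/2 = (2·13 + 2 + 0 − 16 − 0)/2 = 12/2 = 6.
(Structurally: 1 ring(s) + 5 π bond(s) = 6.)

6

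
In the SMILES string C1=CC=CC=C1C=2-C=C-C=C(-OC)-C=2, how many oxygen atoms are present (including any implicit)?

The symbol for oxygen appears 1 time in the SMILES.

1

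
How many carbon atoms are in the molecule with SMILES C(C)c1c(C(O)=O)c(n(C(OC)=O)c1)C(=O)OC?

11

The symbol for carbon appears 11 times in the SMILES. Lowercase c denotes aromatic carbon and counts toward C.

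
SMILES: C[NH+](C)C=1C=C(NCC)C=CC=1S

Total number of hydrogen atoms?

Hydrogens are implicit in SMILES; fill each atom to its normal valence:
  3 × C: 3 H each → 9
  3 × C (aromatic): 1 H each → 3
  3 × C (aromatic): no H
  1 × C: 2 H
  1 × N: 1 H
  1 × N (charge +1): 1 H
  1 × S: 1 H
  Total hydrogens = 17.

17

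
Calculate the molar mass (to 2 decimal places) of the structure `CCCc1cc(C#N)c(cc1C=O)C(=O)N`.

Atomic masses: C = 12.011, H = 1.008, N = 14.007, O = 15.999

216.24

Molecular formula: C12H12N2O2.
M = 12×12.011 + 12×1.008 + 2×14.007 + 2×15.999 = 216.24 g/mol.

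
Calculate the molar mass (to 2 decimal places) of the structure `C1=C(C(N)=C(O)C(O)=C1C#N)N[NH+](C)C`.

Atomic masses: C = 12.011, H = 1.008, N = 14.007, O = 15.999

209.23

Molecular formula: C9H13N4O2+.
M = 9×12.011 + 13×1.008 + 4×14.007 + 2×15.999 = 209.23 g/mol.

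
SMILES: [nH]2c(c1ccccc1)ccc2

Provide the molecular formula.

C10H9N

Heavy atoms from the SMILES: 10 C, 1 N.
Implicit hydrogens by atom environment:
  8 × C (aromatic): 1 H each → 8
  2 × C (aromatic): no H
  1 × N (aromatic): 1 H
  Total hydrogens = 9.
Molecular formula: C10H9N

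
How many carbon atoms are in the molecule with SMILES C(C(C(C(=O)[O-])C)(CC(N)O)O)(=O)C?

The symbol for carbon appears 8 times in the SMILES.

8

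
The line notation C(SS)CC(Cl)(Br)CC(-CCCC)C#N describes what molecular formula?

C10H17BrClNS2

Heavy atoms from the SMILES: 1 Br, 10 C, 1 Cl, 1 N, 2 S.
Implicit hydrogens by atom environment:
  6 × C: 2 H each → 12
  2 × C: no H
  1 × Br: no H
  1 × C: 3 H
  1 × C: 1 H
  1 × Cl: no H
  1 × N: no H
  1 × S: 1 H
  1 × S: no H
  Total hydrogens = 17.
Molecular formula: C10H17BrClNS2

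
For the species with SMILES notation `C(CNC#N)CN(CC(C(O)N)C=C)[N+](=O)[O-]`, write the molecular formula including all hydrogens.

Heavy atoms from the SMILES: 9 C, 5 N, 3 O.
Implicit hydrogens by atom environment:
  5 × C: 2 H each → 10
  3 × C: 1 H each → 3
  2 × N: no H
  1 × C: no H
  1 × N: 2 H
  1 × N: 1 H
  1 × N (charge +1): no H
  1 × O: 1 H
  1 × O: no H
  1 × O (charge -1): no H
  Total hydrogens = 17.
Molecular formula: C9H17N5O3

C9H17N5O3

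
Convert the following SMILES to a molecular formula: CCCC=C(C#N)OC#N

Heavy atoms from the SMILES: 7 C, 2 N, 1 O.
Implicit hydrogens by atom environment:
  3 × C: no H
  2 × C: 2 H each → 4
  2 × N: no H
  1 × C: 3 H
  1 × C: 1 H
  1 × O: no H
  Total hydrogens = 8.
Molecular formula: C7H8N2O

C7H8N2O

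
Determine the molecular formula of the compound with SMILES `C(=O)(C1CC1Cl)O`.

C4H5ClO2

Heavy atoms from the SMILES: 4 C, 1 Cl, 2 O.
Implicit hydrogens by atom environment:
  2 × C: 1 H each → 2
  1 × C: 2 H
  1 × C: no H
  1 × Cl: no H
  1 × O: 1 H
  1 × O: no H
  Total hydrogens = 5.
Molecular formula: C4H5ClO2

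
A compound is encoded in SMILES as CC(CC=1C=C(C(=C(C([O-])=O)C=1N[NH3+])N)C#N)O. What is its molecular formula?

C11H14N4O3

Heavy atoms from the SMILES: 11 C, 4 N, 3 O.
Implicit hydrogens by atom environment:
  5 × C (aromatic): no H
  2 × C: no H
  1 × C: 3 H
  1 × C: 2 H
  1 × C (aromatic): 1 H
  1 × C: 1 H
  1 × N (charge +1): 3 H
  1 × N: 2 H
  1 × N: 1 H
  1 × N: no H
  1 × O: 1 H
  1 × O: no H
  1 × O (charge -1): no H
  Total hydrogens = 14.
Molecular formula: C11H14N4O3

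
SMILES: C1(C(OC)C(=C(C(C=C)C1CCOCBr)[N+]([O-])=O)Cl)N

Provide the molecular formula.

C12H18BrClN2O4

Heavy atoms from the SMILES: 1 Br, 12 C, 1 Cl, 2 N, 4 O.
Implicit hydrogens by atom environment:
  5 × C: 1 H each → 5
  4 × C: 2 H each → 8
  3 × O: no H
  2 × C: no H
  1 × Br: no H
  1 × C: 3 H
  1 × Cl: no H
  1 × N: 2 H
  1 × N (charge +1): no H
  1 × O (charge -1): no H
  Total hydrogens = 18.
Molecular formula: C12H18BrClN2O4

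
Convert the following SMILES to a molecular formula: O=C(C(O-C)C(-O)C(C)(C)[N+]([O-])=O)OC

C8H15NO6

Heavy atoms from the SMILES: 8 C, 1 N, 6 O.
Implicit hydrogens by atom environment:
  4 × C: 3 H each → 12
  4 × O: no H
  2 × C: 1 H each → 2
  2 × C: no H
  1 × N (charge +1): no H
  1 × O: 1 H
  1 × O (charge -1): no H
  Total hydrogens = 15.
Molecular formula: C8H15NO6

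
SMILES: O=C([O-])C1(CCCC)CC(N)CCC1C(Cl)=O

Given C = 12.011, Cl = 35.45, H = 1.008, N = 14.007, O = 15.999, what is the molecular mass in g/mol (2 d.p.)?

260.74

Molecular formula: C12H19ClNO3-.
M = 12×12.011 + 1×35.45 + 19×1.008 + 1×14.007 + 3×15.999 = 260.74 g/mol.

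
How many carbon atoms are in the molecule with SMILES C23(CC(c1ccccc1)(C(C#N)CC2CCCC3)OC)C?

The symbol for carbon appears 19 times in the SMILES. Lowercase c denotes aromatic carbon and counts toward C.

19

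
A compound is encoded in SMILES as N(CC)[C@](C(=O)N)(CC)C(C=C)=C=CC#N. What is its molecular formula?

C12H17N3O

Heavy atoms from the SMILES: 12 C, 3 N, 1 O.
Implicit hydrogens by atom environment:
  5 × C: no H
  3 × C: 2 H each → 6
  2 × C: 3 H each → 6
  2 × C: 1 H each → 2
  1 × N: 2 H
  1 × N: 1 H
  1 × N: no H
  1 × O: no H
  Total hydrogens = 17.
Molecular formula: C12H17N3O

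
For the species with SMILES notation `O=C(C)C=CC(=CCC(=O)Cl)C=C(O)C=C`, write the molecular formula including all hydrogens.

Heavy atoms from the SMILES: 12 C, 1 Cl, 3 O.
Implicit hydrogens by atom environment:
  5 × C: 1 H each → 5
  4 × C: no H
  2 × C: 2 H each → 4
  2 × O: no H
  1 × C: 3 H
  1 × Cl: no H
  1 × O: 1 H
  Total hydrogens = 13.
Molecular formula: C12H13ClO3

C12H13ClO3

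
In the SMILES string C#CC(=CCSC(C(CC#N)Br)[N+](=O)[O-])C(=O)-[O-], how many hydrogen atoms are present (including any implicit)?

8

Hydrogens are implicit in SMILES; fill each atom to its normal valence:
  4 × C: 1 H each → 4
  4 × C: no H
  2 × C: 2 H each → 4
  2 × O: no H
  2 × O (charge -1): no H
  1 × Br: no H
  1 × N (charge +1): no H
  1 × N: no H
  1 × S: no H
  Total hydrogens = 8.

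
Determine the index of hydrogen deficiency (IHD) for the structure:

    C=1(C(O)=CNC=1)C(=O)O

Molecular formula from the SMILES: C5H5NO3.
DoU = (2C + 2 + N − H − X)/2 = (2·5 + 2 + 1 − 5 − 0)/2 = 8/2 = 4.
(Structurally: 1 ring(s) + 3 π bond(s) = 4.)

4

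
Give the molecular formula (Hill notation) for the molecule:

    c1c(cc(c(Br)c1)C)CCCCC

C12H17Br

Heavy atoms from the SMILES: 1 Br, 12 C.
Implicit hydrogens by atom environment:
  4 × C: 2 H each → 8
  3 × C (aromatic): 1 H each → 3
  3 × C (aromatic): no H
  2 × C: 3 H each → 6
  1 × Br: no H
  Total hydrogens = 17.
Molecular formula: C12H17Br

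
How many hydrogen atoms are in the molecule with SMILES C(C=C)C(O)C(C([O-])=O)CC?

Hydrogens are implicit in SMILES; fill each atom to its normal valence:
  3 × C: 2 H each → 6
  3 × C: 1 H each → 3
  1 × C: 3 H
  1 × C: no H
  1 × O: 1 H
  1 × O: no H
  1 × O (charge -1): no H
  Total hydrogens = 13.

13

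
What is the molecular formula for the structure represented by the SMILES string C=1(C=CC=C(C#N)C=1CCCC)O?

C11H13NO

Heavy atoms from the SMILES: 11 C, 1 N, 1 O.
Implicit hydrogens by atom environment:
  3 × C: 2 H each → 6
  3 × C (aromatic): 1 H each → 3
  3 × C (aromatic): no H
  1 × C: 3 H
  1 × C: no H
  1 × N: no H
  1 × O: 1 H
  Total hydrogens = 13.
Molecular formula: C11H13NO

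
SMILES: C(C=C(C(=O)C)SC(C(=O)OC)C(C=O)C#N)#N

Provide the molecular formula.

C11H10N2O4S

Heavy atoms from the SMILES: 11 C, 2 N, 4 O, 1 S.
Implicit hydrogens by atom environment:
  5 × C: no H
  4 × C: 1 H each → 4
  4 × O: no H
  2 × C: 3 H each → 6
  2 × N: no H
  1 × S: no H
  Total hydrogens = 10.
Molecular formula: C11H10N2O4S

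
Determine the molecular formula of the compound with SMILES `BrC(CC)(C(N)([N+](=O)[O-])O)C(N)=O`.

C5H10BrN3O4

Heavy atoms from the SMILES: 1 Br, 5 C, 3 N, 4 O.
Implicit hydrogens by atom environment:
  3 × C: no H
  2 × N: 2 H each → 4
  2 × O: no H
  1 × Br: no H
  1 × C: 3 H
  1 × C: 2 H
  1 × N (charge +1): no H
  1 × O: 1 H
  1 × O (charge -1): no H
  Total hydrogens = 10.
Molecular formula: C5H10BrN3O4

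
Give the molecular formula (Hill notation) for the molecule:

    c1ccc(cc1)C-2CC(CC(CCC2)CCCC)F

Heavy atoms from the SMILES: 18 C, 1 F.
Implicit hydrogens by atom environment:
  8 × C: 2 H each → 16
  5 × C (aromatic): 1 H each → 5
  3 × C: 1 H each → 3
  1 × C: 3 H
  1 × C (aromatic): no H
  1 × F: no H
  Total hydrogens = 27.
Molecular formula: C18H27F

C18H27F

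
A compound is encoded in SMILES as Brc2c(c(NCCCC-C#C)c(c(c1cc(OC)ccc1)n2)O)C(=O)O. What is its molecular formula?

Heavy atoms from the SMILES: 1 Br, 19 C, 2 N, 4 O.
Implicit hydrogens by atom environment:
  7 × C (aromatic): no H
  4 × C: 2 H each → 8
  4 × C (aromatic): 1 H each → 4
  2 × C: no H
  2 × O: 1 H each → 2
  2 × O: no H
  1 × Br: no H
  1 × C: 3 H
  1 × C: 1 H
  1 × N: 1 H
  1 × N (aromatic): no H
  Total hydrogens = 19.
Molecular formula: C19H19BrN2O4

C19H19BrN2O4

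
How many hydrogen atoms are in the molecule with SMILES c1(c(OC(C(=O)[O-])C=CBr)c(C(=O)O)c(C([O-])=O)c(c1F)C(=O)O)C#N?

5

Hydrogens are implicit in SMILES; fill each atom to its normal valence:
  6 × C (aromatic): no H
  5 × C: no H
  5 × O: no H
  3 × C: 1 H each → 3
  2 × O: 1 H each → 2
  2 × O (charge -1): no H
  1 × Br: no H
  1 × F: no H
  1 × N: no H
  Total hydrogens = 5.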